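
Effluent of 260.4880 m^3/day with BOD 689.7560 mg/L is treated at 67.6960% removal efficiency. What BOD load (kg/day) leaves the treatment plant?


Load_in = volume * conc / 1000 = 260.4880 * 689.7560 / 1000 = 179.6732 kg/day
Removed = Load_in * eff / 100 = 179.6732 * 67.6960 / 100 = 121.6315 kg/day
Load_out = Load_in - Removed = 179.6732 - 121.6315 = 58.0416 kg/day


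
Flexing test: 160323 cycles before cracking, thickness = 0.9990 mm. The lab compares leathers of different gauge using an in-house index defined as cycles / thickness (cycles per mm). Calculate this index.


Formula: Index = cycles / thickness
Substituting: Index = 160323 / 0.9990
Result: 160483.4835 cycles/mm


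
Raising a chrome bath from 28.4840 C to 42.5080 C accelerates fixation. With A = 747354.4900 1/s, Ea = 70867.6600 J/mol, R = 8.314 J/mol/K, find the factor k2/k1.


T1 = 28.4840 + 273.15 = 301.6340 K; T2 = 42.5080 + 273.15 = 315.6580 K
k1 = A * exp(-Ea/(R*T1)) = 747354.4900 * exp(-70867.6600/(8.314*301.6340)) = 3.9881e-07 1/s
k2 = A * exp(-Ea/(R*T2)) = 747354.4900 * exp(-70867.6600/(8.314*315.6580)) = 1.3997e-06 1/s
k2/k1 = 1.3997e-06 / 3.9881e-07 = 3.5096


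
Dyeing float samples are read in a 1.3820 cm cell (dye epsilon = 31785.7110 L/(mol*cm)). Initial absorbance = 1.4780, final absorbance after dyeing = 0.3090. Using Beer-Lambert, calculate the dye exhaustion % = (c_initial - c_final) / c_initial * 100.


c_initial = A_i / (epsilon * l) = 1.4780 / (31785.7110 * 1.3820) = 3.3646e-05 mol/L
c_final = A_f / (epsilon * l) = 0.3090 / (31785.7110 * 1.3820) = 7.0343e-06 mol/L
Exhaustion = (c_initial - c_final) / c_initial * 100 = (3.3646e-05 - 7.0343e-06) / 3.3646e-05 * 100 = 79.0934 %


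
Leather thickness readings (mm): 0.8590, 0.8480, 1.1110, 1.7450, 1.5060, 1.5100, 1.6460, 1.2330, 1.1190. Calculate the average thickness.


Formula: Average = sum / n
Substituting: Average = 11.5770 / 9
Result: 1.2863 mm


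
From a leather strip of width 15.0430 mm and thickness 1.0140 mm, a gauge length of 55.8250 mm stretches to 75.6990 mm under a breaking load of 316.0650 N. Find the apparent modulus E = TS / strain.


TS = F / (w * t) = 316.0650 / (15.0430 * 1.0140) = 20.7207 N/mm^2
strain = (Lf - L0) / L0 = (75.6990 - 55.8250) / 55.8250 = 0.3560
E = TS / strain = 20.7207 / 0.3560 = 58.2033 N/mm^2


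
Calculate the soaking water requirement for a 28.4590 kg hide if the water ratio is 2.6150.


Formula: Water = hide_weight * ratio
Substituting: Water = 28.4590 * 2.6150
Result: 74.4203 kg


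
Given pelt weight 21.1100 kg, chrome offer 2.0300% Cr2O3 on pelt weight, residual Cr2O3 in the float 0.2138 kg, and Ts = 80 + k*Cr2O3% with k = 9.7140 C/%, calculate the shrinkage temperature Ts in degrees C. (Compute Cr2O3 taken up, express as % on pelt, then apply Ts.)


Offered = pelt * offer_pct / 100 = 21.1100 * 2.0300 / 100 = 0.4285 kg
Uptake = offered - residual = 0.4285 - 0.2138 = 0.2147 kg
Cr2O3% on pelt = uptake / pelt * 100 = 0.2147 / 21.1100 * 100 = 1.0172 %
Ts = 80 + k * Cr2O3% = 80 + 9.7140 * 1.0172 = 89.8812 C


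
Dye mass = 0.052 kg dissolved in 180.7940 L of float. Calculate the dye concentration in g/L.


Formula: Conc = dye_mass(kg) / volume(L) * 1000
Substituting: Conc = 0.052 / 180.7940 * 1000
Result: 0.2876 g/L


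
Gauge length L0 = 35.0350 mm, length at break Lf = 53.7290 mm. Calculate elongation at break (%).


Formula: Elongation = (Lf - L0) / L0 * 100
Substituting: Elongation = (53.7290 - 35.0350) / 35.0350 * 100
Result: 53.3581 %


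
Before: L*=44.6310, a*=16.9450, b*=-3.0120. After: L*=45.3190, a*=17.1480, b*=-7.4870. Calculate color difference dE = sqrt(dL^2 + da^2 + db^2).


dL = 0.6880, da = 0.2030, db = -4.4750
dE = sqrt(0.6880^2 + 0.2030^2 + (-4.4750)^2) = 4.5321


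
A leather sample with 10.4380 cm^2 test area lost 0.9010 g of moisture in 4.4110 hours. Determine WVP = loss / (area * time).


Formula: WVP = loss / (area * time)
Substituting: WVP = 0.9010 / (10.4380 * 4.4110)
Result: 0.0195691 g/(cm^2*hr)


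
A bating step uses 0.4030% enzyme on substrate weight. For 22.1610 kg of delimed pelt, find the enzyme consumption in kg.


Formula: Enzyme = substrate * pct / 100
Substituting: Enzyme = 22.1610 * 0.4030 / 100
Result: 0.0893088 kg


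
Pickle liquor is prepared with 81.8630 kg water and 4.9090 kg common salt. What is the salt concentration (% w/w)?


Formula: Conc = salt / (water + salt) * 100
Substituting: Conc = 4.9090 / (81.8630 + 4.9090) * 100
Result: 5.6574 %


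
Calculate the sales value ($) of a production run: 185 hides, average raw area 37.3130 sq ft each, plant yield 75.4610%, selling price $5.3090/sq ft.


Raw_total = N * avg_area = 185 * 37.3130 = 6902.9050 sq ft
Finished = Raw_total * yield / 100 = 6902.9050 * 75.4610 / 100 = 5209.0011 sq ft
Value = Finished * price = 5209.0011 * 5.3090 = 27654.5871 $


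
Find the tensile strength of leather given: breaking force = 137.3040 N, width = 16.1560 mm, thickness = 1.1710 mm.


Formula: TS = force / (width * thickness)
Substituting: TS = 137.3040 / (16.1560 * 1.1710)
Result: 7.2576 N/mm^2


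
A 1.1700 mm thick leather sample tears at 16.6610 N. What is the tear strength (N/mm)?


Formula: Tear strength = force / thickness
Substituting: Tear strength = 16.6610 / 1.1700
Result: 14.2402 N/mm


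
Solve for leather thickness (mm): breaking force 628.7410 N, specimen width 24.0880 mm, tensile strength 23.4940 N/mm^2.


Formula: t = F / (TS * w)
Substituting: t = 628.7410 / (23.4940 * 24.0880)
Result: 1.1110 mm


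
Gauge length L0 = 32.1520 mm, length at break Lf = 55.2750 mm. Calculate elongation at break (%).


Formula: Elongation = (Lf - L0) / L0 * 100
Substituting: Elongation = (55.2750 - 32.1520) / 32.1520 * 100
Result: 71.9178 %


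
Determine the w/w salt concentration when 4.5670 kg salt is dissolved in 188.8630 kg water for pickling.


Formula: Conc = salt / (water + salt) * 100
Substituting: Conc = 4.5670 / (188.8630 + 4.5670) * 100
Result: 2.3611 %


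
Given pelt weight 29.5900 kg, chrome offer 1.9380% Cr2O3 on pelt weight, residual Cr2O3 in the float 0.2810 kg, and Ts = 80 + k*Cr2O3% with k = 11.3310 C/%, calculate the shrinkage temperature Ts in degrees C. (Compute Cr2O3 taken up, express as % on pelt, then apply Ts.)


Offered = pelt * offer_pct / 100 = 29.5900 * 1.9380 / 100 = 0.5735 kg
Uptake = offered - residual = 0.5735 - 0.2810 = 0.2925 kg
Cr2O3% on pelt = uptake / pelt * 100 = 0.2925 / 29.5900 * 100 = 0.9884 %
Ts = 80 + k * Cr2O3% = 80 + 11.3310 * 0.9884 = 91.1990 C


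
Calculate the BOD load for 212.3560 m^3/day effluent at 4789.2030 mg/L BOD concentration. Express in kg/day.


Formula: BOD_load = volume * conc / 1000
Substituting: BOD_load = 212.3560 * 4789.2030 / 1000
Result: 1017.0160 kg/day


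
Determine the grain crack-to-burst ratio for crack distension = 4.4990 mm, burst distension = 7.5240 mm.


Formula: Ratio = crack / burst
Substituting: Ratio = 4.4990 / 7.5240
Result: 0.5980


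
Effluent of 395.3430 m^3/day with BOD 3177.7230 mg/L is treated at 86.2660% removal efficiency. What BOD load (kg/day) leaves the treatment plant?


Load_in = volume * conc / 1000 = 395.3430 * 3177.7230 / 1000 = 1256.2905 kg/day
Removed = Load_in * eff / 100 = 1256.2905 * 86.2660 / 100 = 1083.7516 kg/day
Load_out = Load_in - Removed = 1256.2905 - 1083.7516 = 172.5389 kg/day


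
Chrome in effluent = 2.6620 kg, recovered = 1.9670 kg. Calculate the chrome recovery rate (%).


Formula: Recovery = recovered / input * 100
Substituting: Recovery = 1.9670 / 2.6620 * 100
Result: 73.8918 %


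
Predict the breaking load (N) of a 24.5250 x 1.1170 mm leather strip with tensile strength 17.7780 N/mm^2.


Formula: F = TS * w * t
Substituting: F = 17.7780 * 24.5250 * 1.1170
Result: 487.0181 N


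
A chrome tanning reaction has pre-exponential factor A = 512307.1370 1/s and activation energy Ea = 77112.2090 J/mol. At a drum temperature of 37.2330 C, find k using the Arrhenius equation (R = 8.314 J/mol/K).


T_K = T_C + 273.15 = 37.2330 + 273.15 = 310.3830 K
exponent = -Ea / (R * T_K) = -77112.2090 / (8.314 * 310.3830) = -29.8824
k = A * exp(exponent) = 512307.1370 * exp(-29.8824) = 5.3923e-08 1/s


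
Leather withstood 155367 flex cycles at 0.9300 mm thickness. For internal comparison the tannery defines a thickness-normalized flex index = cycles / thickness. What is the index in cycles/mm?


Formula: Index = cycles / thickness
Substituting: Index = 155367 / 0.9300
Result: 167061.2903 cycles/mm


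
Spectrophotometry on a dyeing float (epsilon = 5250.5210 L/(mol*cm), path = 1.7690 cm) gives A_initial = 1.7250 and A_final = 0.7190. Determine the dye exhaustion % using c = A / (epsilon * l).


c_initial = A_i / (epsilon * l) = 1.7250 / (5250.5210 * 1.7690) = 1.8572e-04 mol/L
c_final = A_f / (epsilon * l) = 0.7190 / (5250.5210 * 1.7690) = 7.7410e-05 mol/L
Exhaustion = (c_initial - c_final) / c_initial * 100 = (1.8572e-04 - 7.7410e-05) / 1.8572e-04 * 100 = 58.3188 %


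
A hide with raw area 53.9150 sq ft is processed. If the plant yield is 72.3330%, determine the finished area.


Formula: finished = raw * yield / 100
Substituting: finished = 53.9150 * 72.3330 / 100
Result: 38.9983 sq ft


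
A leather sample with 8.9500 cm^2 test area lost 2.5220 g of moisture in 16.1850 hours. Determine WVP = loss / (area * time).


Formula: WVP = loss / (area * time)
Substituting: WVP = 2.5220 / (8.9500 * 16.1850)
Result: 0.0174104 g/(cm^2*hr)


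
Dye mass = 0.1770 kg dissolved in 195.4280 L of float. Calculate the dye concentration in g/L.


Formula: Conc = dye_mass(kg) / volume(L) * 1000
Substituting: Conc = 0.1770 / 195.4280 * 1000
Result: 0.9057 g/L


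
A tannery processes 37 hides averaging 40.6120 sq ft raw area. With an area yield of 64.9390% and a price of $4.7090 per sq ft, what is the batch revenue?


Raw_total = N * avg_area = 37 * 40.6120 = 1502.6440 sq ft
Finished = Raw_total * yield / 100 = 1502.6440 * 64.9390 / 100 = 975.8020 sq ft
Value = Finished * price = 975.8020 * 4.7090 = 4595.0516 $


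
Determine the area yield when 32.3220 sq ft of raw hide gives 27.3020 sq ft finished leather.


Formula: Yield = finished / raw * 100
Substituting: Yield = 27.3020 / 32.3220 * 100
Result: 84.4688 %


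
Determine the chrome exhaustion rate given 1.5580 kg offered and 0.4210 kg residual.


Formula: Uptake = (offered - residual) / offered * 100
Substituting: Uptake = (1.5580 - 0.4210) / 1.5580 * 100
Result: 72.9782 %


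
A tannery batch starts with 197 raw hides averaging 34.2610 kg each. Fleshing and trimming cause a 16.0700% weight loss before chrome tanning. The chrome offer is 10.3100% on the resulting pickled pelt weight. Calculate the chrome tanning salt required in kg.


Total_raw = N * avg_wt = 197 * 34.2610 = 6749.4170 kg
Substrate = Total_raw * (1 - loss/100) = 6749.4170 * (1 - 16.0700/100) = 5664.7857 kg
Chrome = Substrate * pct / 100 = 5664.7857 * 10.3100 / 100 = 584.0394 kg


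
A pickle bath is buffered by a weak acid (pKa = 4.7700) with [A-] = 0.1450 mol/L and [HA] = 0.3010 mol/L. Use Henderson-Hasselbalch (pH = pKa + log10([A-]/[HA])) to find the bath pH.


ratio = [A-] / [HA] = 0.1450 / 0.3010 = 0.4817
log10(ratio) = -0.3172
pH = pKa + log10(ratio) = 4.7700 - 0.3172 = 4.4528


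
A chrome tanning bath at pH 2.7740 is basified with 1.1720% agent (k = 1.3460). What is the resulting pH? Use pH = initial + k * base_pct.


Formula: pH_final = pH_initial + k * base_pct
Substituting: pH_final = 2.7740 + 1.3460 * 1.1720
Result: 4.3515


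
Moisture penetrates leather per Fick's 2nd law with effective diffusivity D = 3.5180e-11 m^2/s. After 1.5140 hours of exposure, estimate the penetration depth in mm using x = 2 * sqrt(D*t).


t = 1.5140 hr * 3600 = 5450.4000 s
D * t = 3.5180e-11 * 5450.4000 = 1.9175e-07
x = 2 * sqrt(D*t) = 2 * sqrt(1.9175e-07) = 8.7577e-04 m = 0.8758 mm


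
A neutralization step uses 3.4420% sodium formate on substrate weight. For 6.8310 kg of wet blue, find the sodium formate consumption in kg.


Formula: Neutralizer = substrate * pct / 100
Substituting: Neutralizer = 6.8310 * 3.4420 / 100
Result: 0.2351 kg


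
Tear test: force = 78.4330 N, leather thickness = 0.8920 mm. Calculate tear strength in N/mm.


Formula: Tear strength = force / thickness
Substituting: Tear strength = 78.4330 / 0.8920
Result: 87.9294 N/mm


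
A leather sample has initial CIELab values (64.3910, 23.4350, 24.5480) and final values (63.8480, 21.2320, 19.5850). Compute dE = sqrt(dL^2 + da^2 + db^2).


dL = -0.5430, da = -2.2030, db = -4.9630
dE = sqrt((-0.5430)^2 + (-2.2030)^2 + (-4.9630)^2) = 5.4571


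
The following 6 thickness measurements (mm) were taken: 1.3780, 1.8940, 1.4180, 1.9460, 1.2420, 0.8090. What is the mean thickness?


Formula: Average = sum / n
Substituting: Average = 8.6870 / 6
Result: 1.4478 mm


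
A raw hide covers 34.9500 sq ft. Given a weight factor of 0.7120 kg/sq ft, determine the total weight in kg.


Formula: Weight = area * weight_per_sqft
Substituting: Weight = 34.9500 * 0.7120
Result: 24.8844 kg


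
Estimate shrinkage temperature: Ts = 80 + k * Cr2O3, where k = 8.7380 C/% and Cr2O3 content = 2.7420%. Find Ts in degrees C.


Formula: Ts = 80 + k * Cr2O3
Substituting: Ts = 80 + 8.7380 * 2.7420
Result: 103.9596 C


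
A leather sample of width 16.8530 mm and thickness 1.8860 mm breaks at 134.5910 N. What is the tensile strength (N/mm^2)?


Formula: TS = force / (width * thickness)
Substituting: TS = 134.5910 / (16.8530 * 1.8860)
Result: 4.2345 N/mm^2


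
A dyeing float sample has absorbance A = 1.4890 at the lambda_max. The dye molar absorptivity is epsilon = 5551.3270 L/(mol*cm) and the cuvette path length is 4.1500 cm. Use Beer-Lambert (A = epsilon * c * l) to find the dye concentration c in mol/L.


Formula: c = A / (epsilon * l)
Substituting: c = 1.4890 / (5551.3270 * 4.1500)
Result: 6.4632e-05 mol/L


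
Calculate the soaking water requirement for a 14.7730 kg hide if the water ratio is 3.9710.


Formula: Water = hide_weight * ratio
Substituting: Water = 14.7730 * 3.9710
Result: 58.6636 kg


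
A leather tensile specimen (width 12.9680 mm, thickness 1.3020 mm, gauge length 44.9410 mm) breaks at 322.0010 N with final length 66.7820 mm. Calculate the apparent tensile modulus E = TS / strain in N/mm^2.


TS = F / (w * t) = 322.0010 / (12.9680 * 1.3020) = 19.0710 N/mm^2
strain = (Lf - L0) / L0 = (66.7820 - 44.9410) / 44.9410 = 0.4860
E = TS / strain = 19.0710 / 0.4860 = 39.2413 N/mm^2


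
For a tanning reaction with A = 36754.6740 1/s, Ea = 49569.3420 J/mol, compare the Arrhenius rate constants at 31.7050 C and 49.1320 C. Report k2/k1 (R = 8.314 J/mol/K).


T1 = 31.7050 + 273.15 = 304.8550 K; T2 = 49.1320 + 273.15 = 322.2820 K
k1 = A * exp(-Ea/(R*T1)) = 36754.6740 * exp(-49569.3420/(8.314*304.8550)) = 1.1794e-04 1/s
k2 = A * exp(-Ea/(R*T2)) = 36754.6740 * exp(-49569.3420/(8.314*322.2820)) = 3.3959e-04 1/s
k2/k1 = 3.3959e-04 / 1.1794e-04 = 2.8793


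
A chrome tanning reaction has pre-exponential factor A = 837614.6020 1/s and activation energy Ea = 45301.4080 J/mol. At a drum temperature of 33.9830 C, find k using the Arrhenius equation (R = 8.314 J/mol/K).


T_K = T_C + 273.15 = 33.9830 + 273.15 = 307.1330 K
exponent = -Ea / (R * T_K) = -45301.4080 / (8.314 * 307.1330) = -17.7409
k = A * exp(exponent) = 837614.6020 * exp(-17.7409) = 0.0165302 1/s


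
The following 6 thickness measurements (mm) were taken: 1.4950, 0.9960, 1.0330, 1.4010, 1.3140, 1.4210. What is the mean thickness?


Formula: Average = sum / n
Substituting: Average = 7.6600 / 6
Result: 1.2767 mm


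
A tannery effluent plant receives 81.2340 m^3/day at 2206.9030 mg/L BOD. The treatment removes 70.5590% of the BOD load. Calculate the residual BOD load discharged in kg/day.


Load_in = volume * conc / 1000 = 81.2340 * 2206.9030 / 1000 = 179.2756 kg/day
Removed = Load_in * eff / 100 = 179.2756 * 70.5590 / 100 = 126.4950 kg/day
Load_out = Load_in - Removed = 179.2756 - 126.4950 = 52.7805 kg/day


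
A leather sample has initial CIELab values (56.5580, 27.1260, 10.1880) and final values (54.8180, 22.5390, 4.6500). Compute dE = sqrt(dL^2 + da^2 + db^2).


dL = -1.7400, da = -4.5870, db = -5.5380
dE = sqrt((-1.7400)^2 + (-4.5870)^2 + (-5.5380)^2) = 7.3985


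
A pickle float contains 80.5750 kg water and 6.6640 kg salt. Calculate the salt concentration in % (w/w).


Formula: Conc = salt / (water + salt) * 100
Substituting: Conc = 6.6640 / (80.5750 + 6.6640) * 100
Result: 7.6388 %


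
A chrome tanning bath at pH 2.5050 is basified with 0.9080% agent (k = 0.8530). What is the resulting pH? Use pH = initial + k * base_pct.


Formula: pH_final = pH_initial + k * base_pct
Substituting: pH_final = 2.5050 + 0.8530 * 0.9080
Result: 3.2795


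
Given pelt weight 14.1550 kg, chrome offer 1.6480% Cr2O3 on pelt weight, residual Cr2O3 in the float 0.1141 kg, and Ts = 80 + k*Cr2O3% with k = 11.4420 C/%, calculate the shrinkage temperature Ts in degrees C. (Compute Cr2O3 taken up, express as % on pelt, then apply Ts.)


Offered = pelt * offer_pct / 100 = 14.1550 * 1.6480 / 100 = 0.2333 kg
Uptake = offered - residual = 0.2333 - 0.1141 = 0.1192 kg
Cr2O3% on pelt = uptake / pelt * 100 = 0.1192 / 14.1550 * 100 = 0.8419 %
Ts = 80 + k * Cr2O3% = 80 + 11.4420 * 0.8419 = 89.6333 C


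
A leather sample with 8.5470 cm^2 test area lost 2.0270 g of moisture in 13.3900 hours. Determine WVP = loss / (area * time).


Formula: WVP = loss / (area * time)
Substituting: WVP = 2.0270 / (8.5470 * 13.3900)
Result: 0.0177117 g/(cm^2*hr)


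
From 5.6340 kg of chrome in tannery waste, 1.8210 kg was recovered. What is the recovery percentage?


Formula: Recovery = recovered / input * 100
Substituting: Recovery = 1.8210 / 5.6340 * 100
Result: 32.3216 %


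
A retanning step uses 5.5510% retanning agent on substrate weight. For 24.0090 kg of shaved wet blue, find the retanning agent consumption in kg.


Formula: Retan = substrate * pct / 100
Substituting: Retan = 24.0090 * 5.5510 / 100
Result: 1.3327 kg


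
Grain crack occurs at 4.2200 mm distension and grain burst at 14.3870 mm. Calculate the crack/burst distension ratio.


Formula: Ratio = crack / burst
Substituting: Ratio = 4.2200 / 14.3870
Result: 0.2933


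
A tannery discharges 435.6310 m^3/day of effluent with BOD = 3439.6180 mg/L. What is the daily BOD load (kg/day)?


Formula: BOD_load = volume * conc / 1000
Substituting: BOD_load = 435.6310 * 3439.6180 / 1000
Result: 1498.4042 kg/day


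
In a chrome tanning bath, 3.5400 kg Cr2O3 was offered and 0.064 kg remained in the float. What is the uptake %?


Formula: Uptake = (offered - residual) / offered * 100
Substituting: Uptake = (3.5400 - 0.064) / 3.5400 * 100
Result: 98.1921 %


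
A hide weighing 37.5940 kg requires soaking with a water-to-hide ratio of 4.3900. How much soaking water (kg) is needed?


Formula: Water = hide_weight * ratio
Substituting: Water = 37.5940 * 4.3900
Result: 165.0377 kg


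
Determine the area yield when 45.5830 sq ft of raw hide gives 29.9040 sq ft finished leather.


Formula: Yield = finished / raw * 100
Substituting: Yield = 29.9040 / 45.5830 * 100
Result: 65.6034 %


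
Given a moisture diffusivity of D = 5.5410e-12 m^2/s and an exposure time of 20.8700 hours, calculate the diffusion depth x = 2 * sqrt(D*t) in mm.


t = 20.8700 hr * 3600 = 75132.0000 s
D * t = 5.5410e-12 * 75132.0000 = 4.1631e-07
x = 2 * sqrt(D*t) = 2 * sqrt(4.1631e-07) = 0.00129044 m = 1.2904 mm


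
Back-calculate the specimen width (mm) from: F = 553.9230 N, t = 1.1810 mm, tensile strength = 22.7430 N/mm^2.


Formula: w = F / (TS * t)
Substituting: w = 553.9230 / (22.7430 * 1.1810)
Result: 20.6230 mm


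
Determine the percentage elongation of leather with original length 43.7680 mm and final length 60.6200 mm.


Formula: Elongation = (Lf - L0) / L0 * 100
Substituting: Elongation = (60.6200 - 43.7680) / 43.7680 * 100
Result: 38.5030 %


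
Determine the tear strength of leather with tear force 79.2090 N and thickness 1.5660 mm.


Formula: Tear strength = force / thickness
Substituting: Tear strength = 79.2090 / 1.5660
Result: 50.5805 N/mm


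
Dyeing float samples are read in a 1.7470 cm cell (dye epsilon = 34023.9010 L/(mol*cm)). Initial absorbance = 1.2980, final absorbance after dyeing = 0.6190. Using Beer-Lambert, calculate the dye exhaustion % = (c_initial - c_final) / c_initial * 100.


c_initial = A_i / (epsilon * l) = 1.2980 / (34023.9010 * 1.7470) = 2.1837e-05 mol/L
c_final = A_f / (epsilon * l) = 0.6190 / (34023.9010 * 1.7470) = 1.0414e-05 mol/L
Exhaustion = (c_initial - c_final) / c_initial * 100 = (2.1837e-05 - 1.0414e-05) / 2.1837e-05 * 100 = 52.3112 %


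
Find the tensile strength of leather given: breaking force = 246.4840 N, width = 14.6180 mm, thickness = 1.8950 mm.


Formula: TS = force / (width * thickness)
Substituting: TS = 246.4840 / (14.6180 * 1.8950)
Result: 8.8980 N/mm^2


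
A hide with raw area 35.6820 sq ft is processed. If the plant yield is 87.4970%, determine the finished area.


Formula: finished = raw * yield / 100
Substituting: finished = 35.6820 * 87.4970 / 100
Result: 31.2207 sq ft


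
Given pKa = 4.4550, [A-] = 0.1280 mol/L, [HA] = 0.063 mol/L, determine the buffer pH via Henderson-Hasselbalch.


ratio = [A-] / [HA] = 0.1280 / 0.063 = 2.0317
log10(ratio) = 0.3079
pH = pKa + log10(ratio) = 4.4550 + 0.3079 = 4.7629


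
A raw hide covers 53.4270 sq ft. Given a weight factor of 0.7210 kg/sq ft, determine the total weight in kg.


Formula: Weight = area * weight_per_sqft
Substituting: Weight = 53.4270 * 0.7210
Result: 38.5209 kg


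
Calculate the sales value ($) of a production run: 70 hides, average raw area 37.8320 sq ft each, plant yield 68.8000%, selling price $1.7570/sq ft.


Raw_total = N * avg_area = 70 * 37.8320 = 2648.2400 sq ft
Finished = Raw_total * yield / 100 = 2648.2400 * 68.8000 / 100 = 1821.9891 sq ft
Value = Finished * price = 1821.9891 * 1.7570 = 3201.2349 $


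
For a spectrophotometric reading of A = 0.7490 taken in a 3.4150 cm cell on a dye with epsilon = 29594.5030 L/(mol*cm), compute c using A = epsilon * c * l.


Formula: c = A / (epsilon * l)
Substituting: c = 0.7490 / (29594.5030 * 3.4150)
Result: 7.4111e-06 mol/L


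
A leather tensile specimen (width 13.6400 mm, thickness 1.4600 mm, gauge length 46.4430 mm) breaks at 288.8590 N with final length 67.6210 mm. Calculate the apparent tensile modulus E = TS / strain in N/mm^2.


TS = F / (w * t) = 288.8590 / (13.6400 * 1.4600) = 14.5050 N/mm^2
strain = (Lf - L0) / L0 = (67.6210 - 46.4430) / 46.4430 = 0.4560
E = TS / strain = 14.5050 / 0.4560 = 31.8093 N/mm^2


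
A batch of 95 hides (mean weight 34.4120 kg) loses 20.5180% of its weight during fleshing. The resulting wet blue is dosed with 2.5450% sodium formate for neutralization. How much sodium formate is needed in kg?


Total_raw = N * avg_wt = 95 * 34.4120 = 3269.1400 kg
Substrate = Total_raw * (1 - loss/100) = 3269.1400 * (1 - 20.5180/100) = 2598.3779 kg
Neutralizer = Substrate * pct / 100 = 2598.3779 * 2.5450 / 100 = 66.1287 kg


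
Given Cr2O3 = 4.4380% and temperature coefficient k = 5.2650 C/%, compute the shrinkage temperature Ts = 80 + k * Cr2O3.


Formula: Ts = 80 + k * Cr2O3
Substituting: Ts = 80 + 5.2650 * 4.4380
Result: 103.3661 C


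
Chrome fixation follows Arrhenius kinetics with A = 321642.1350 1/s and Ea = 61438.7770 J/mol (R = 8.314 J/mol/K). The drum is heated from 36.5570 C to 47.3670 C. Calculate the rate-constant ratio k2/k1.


T1 = 36.5570 + 273.15 = 309.7070 K; T2 = 47.3670 + 273.15 = 320.5170 K
k1 = A * exp(-Ea/(R*T1)) = 321642.1350 * exp(-61438.7770/(8.314*309.7070)) = 1.3959e-05 1/s
k2 = A * exp(-Ea/(R*T2)) = 321642.1350 * exp(-61438.7770/(8.314*320.5170)) = 3.1213e-05 1/s
k2/k1 = 3.1213e-05 / 1.3959e-05 = 2.2361


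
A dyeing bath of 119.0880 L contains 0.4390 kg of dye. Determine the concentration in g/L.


Formula: Conc = dye_mass(kg) / volume(L) * 1000
Substituting: Conc = 0.4390 / 119.0880 * 1000
Result: 3.6863 g/L


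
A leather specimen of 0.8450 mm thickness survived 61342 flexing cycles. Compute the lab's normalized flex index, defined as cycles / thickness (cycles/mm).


Formula: Index = cycles / thickness
Substituting: Index = 61342 / 0.8450
Result: 72594.0828 cycles/mm


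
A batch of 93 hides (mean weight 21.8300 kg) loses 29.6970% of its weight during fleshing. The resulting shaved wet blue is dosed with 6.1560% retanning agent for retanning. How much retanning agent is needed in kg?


Total_raw = N * avg_wt = 93 * 21.8300 = 2030.1900 kg
Substrate = Total_raw * (1 - loss/100) = 2030.1900 * (1 - 29.6970/100) = 1427.2845 kg
Retan = Substrate * pct / 100 = 1427.2845 * 6.1560 / 100 = 87.8636 kg


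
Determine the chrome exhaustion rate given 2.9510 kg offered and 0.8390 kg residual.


Formula: Uptake = (offered - residual) / offered * 100
Substituting: Uptake = (2.9510 - 0.8390) / 2.9510 * 100
Result: 71.5690 %


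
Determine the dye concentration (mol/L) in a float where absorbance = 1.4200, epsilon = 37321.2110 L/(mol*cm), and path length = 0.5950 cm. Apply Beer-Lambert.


Formula: c = A / (epsilon * l)
Substituting: c = 1.4200 / (37321.2110 * 0.5950)
Result: 6.3946e-05 mol/L


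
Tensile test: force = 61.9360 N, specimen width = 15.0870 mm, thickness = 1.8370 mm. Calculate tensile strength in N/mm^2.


Formula: TS = force / (width * thickness)
Substituting: TS = 61.9360 / (15.0870 * 1.8370)
Result: 2.2348 N/mm^2


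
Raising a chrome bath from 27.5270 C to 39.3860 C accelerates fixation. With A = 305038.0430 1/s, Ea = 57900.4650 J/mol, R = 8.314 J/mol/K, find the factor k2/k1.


T1 = 27.5270 + 273.15 = 300.6770 K; T2 = 39.3860 + 273.15 = 312.5360 K
k1 = A * exp(-Ea/(R*T1)) = 305038.0430 * exp(-57900.4650/(8.314*300.6770)) = 2.6627e-05 1/s
k2 = A * exp(-Ea/(R*T2)) = 305038.0430 * exp(-57900.4650/(8.314*312.5360)) = 6.4122e-05 1/s
k2/k1 = 6.4122e-05 / 2.6627e-05 = 2.4082


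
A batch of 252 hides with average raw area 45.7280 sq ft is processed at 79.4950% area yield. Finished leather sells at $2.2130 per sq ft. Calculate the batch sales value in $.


Raw_total = N * avg_area = 252 * 45.7280 = 11523.4560 sq ft
Finished = Raw_total * yield / 100 = 11523.4560 * 79.4950 / 100 = 9160.5713 sq ft
Value = Finished * price = 9160.5713 * 2.2130 = 20272.3444 $


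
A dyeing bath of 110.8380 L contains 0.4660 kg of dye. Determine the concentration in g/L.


Formula: Conc = dye_mass(kg) / volume(L) * 1000
Substituting: Conc = 0.4660 / 110.8380 * 1000
Result: 4.2043 g/L


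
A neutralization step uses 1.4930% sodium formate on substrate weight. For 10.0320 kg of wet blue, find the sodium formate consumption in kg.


Formula: Neutralizer = substrate * pct / 100
Substituting: Neutralizer = 10.0320 * 1.4930 / 100
Result: 0.1498 kg


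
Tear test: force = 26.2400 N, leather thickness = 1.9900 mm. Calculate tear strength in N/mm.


Formula: Tear strength = force / thickness
Substituting: Tear strength = 26.2400 / 1.9900
Result: 13.1859 N/mm


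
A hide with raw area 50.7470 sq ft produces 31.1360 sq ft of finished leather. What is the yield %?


Formula: Yield = finished / raw * 100
Substituting: Yield = 31.1360 / 50.7470 * 100
Result: 61.3554 %


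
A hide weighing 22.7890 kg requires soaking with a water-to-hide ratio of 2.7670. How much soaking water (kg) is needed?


Formula: Water = hide_weight * ratio
Substituting: Water = 22.7890 * 2.7670
Result: 63.0572 kg


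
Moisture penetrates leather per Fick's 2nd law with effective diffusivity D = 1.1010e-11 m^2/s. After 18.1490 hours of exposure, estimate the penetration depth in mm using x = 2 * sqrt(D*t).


t = 18.1490 hr * 3600 = 65336.4000 s
D * t = 1.1010e-11 * 65336.4000 = 7.1935e-07
x = 2 * sqrt(D*t) = 2 * sqrt(7.1935e-07) = 0.00169629 m = 1.6963 mm


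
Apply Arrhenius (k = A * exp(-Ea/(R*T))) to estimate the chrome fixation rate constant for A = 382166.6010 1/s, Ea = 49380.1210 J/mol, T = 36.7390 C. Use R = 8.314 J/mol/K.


T_K = T_C + 273.15 = 36.7390 + 273.15 = 309.8890 K
exponent = -Ea / (R * T_K) = -49380.1210 / (8.314 * 309.8890) = -19.1662
k = A * exp(exponent) = 382166.6010 * exp(-19.1662) = 0.00181334 1/s


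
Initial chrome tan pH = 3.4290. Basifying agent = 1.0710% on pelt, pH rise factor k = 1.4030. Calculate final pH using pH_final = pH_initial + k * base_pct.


Formula: pH_final = pH_initial + k * base_pct
Substituting: pH_final = 3.4290 + 1.4030 * 1.0710
Result: 4.9316


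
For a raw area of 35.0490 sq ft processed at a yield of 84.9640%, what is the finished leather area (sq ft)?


Formula: finished = raw * yield / 100
Substituting: finished = 35.0490 * 84.9640 / 100
Result: 29.7790 sq ft


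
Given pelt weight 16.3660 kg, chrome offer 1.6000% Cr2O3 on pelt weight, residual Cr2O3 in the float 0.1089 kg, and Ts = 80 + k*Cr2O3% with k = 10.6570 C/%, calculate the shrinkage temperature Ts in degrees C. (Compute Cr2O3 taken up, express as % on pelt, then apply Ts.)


Offered = pelt * offer_pct / 100 = 16.3660 * 1.6000 / 100 = 0.2619 kg
Uptake = offered - residual = 0.2619 - 0.1089 = 0.1530 kg
Cr2O3% on pelt = uptake / pelt * 100 = 0.1530 / 16.3660 * 100 = 0.9346 %
Ts = 80 + k * Cr2O3% = 80 + 10.6570 * 0.9346 = 89.9600 C


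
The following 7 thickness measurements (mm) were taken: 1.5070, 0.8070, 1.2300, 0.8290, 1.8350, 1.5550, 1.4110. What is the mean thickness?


Formula: Average = sum / n
Substituting: Average = 9.1740 / 7
Result: 1.3106 mm


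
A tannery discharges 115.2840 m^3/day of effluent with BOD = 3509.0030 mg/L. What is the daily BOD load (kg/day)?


Formula: BOD_load = volume * conc / 1000
Substituting: BOD_load = 115.2840 * 3509.0030 / 1000
Result: 404.5319 kg/day


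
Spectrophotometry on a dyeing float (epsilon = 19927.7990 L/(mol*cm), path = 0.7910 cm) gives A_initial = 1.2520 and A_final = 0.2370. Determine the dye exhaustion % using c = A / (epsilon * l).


c_initial = A_i / (epsilon * l) = 1.2520 / (19927.7990 * 0.7910) = 7.9427e-05 mol/L
c_final = A_f / (epsilon * l) = 0.2370 / (19927.7990 * 0.7910) = 1.5035e-05 mol/L
Exhaustion = (c_initial - c_final) / c_initial * 100 = (7.9427e-05 - 1.5035e-05) / 7.9427e-05 * 100 = 81.0703 %


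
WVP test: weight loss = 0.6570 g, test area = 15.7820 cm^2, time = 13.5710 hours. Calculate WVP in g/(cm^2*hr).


Formula: WVP = loss / (area * time)
Substituting: WVP = 0.6570 / (15.7820 * 13.5710)
Result: 0.00306755 g/(cm^2*hr)


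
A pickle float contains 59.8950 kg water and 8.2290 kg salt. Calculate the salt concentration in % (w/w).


Formula: Conc = salt / (water + salt) * 100
Substituting: Conc = 8.2290 / (59.8950 + 8.2290) * 100
Result: 12.0794 %


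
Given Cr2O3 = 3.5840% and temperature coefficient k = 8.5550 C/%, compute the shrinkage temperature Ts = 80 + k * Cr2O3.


Formula: Ts = 80 + k * Cr2O3
Substituting: Ts = 80 + 8.5550 * 3.5840
Result: 110.6611 C


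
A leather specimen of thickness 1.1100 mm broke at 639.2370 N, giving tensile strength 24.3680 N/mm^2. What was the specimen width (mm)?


Formula: w = F / (TS * t)
Substituting: w = 639.2370 / (24.3680 * 1.1100)
Result: 23.6330 mm


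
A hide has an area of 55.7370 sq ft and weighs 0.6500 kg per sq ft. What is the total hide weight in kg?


Formula: Weight = area * weight_per_sqft
Substituting: Weight = 55.7370 * 0.6500
Result: 36.2291 kg


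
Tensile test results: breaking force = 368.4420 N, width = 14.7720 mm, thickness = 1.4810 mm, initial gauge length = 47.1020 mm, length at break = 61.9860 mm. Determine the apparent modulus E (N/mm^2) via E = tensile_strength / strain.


TS = F / (w * t) = 368.4420 / (14.7720 * 1.4810) = 16.8413 N/mm^2
strain = (Lf - L0) / L0 = (61.9860 - 47.1020) / 47.1020 = 0.3160
E = TS / strain = 16.8413 / 0.3160 = 53.2960 N/mm^2


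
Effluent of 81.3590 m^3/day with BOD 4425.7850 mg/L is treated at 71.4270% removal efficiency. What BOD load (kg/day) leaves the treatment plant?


Load_in = volume * conc / 1000 = 81.3590 * 4425.7850 / 1000 = 360.0774 kg/day
Removed = Load_in * eff / 100 = 360.0774 * 71.4270 / 100 = 257.1925 kg/day
Load_out = Load_in - Removed = 360.0774 - 257.1925 = 102.8849 kg/day


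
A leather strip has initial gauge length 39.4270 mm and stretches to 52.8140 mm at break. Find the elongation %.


Formula: Elongation = (Lf - L0) / L0 * 100
Substituting: Elongation = (52.8140 - 39.4270) / 39.4270 * 100
Result: 33.9539 %


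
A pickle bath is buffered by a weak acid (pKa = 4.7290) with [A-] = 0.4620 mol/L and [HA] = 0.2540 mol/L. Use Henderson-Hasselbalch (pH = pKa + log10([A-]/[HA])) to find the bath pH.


ratio = [A-] / [HA] = 0.4620 / 0.2540 = 1.8189
log10(ratio) = 0.2598
pH = pKa + log10(ratio) = 4.7290 + 0.2598 = 4.9888


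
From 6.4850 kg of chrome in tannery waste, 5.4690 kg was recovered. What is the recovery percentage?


Formula: Recovery = recovered / input * 100
Substituting: Recovery = 5.4690 / 6.4850 * 100
Result: 84.3331 %


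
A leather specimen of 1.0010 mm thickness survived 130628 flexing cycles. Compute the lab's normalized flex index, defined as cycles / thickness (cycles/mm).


Formula: Index = cycles / thickness
Substituting: Index = 130628 / 1.0010
Result: 130497.5025 cycles/mm


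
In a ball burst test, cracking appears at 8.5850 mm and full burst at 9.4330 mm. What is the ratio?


Formula: Ratio = crack / burst
Substituting: Ratio = 8.5850 / 9.4330
Result: 0.9101


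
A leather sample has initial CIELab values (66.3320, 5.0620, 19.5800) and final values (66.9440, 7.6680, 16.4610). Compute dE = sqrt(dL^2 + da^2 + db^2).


dL = 0.6120, da = 2.6060, db = -3.1190
dE = sqrt(0.6120^2 + 2.6060^2 + (-3.1190)^2) = 4.1102


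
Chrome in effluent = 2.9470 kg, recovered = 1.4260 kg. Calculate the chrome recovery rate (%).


Formula: Recovery = recovered / input * 100
Substituting: Recovery = 1.4260 / 2.9470 * 100
Result: 48.3882 %


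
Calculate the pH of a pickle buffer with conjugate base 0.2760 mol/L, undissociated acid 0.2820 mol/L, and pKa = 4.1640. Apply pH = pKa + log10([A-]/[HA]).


ratio = [A-] / [HA] = 0.2760 / 0.2820 = 0.9787
log10(ratio) = -0.00934003
pH = pKa + log10(ratio) = 4.1640 - 0.00934003 = 4.1547


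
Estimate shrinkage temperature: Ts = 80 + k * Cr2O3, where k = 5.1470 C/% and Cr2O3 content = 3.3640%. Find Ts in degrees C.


Formula: Ts = 80 + k * Cr2O3
Substituting: Ts = 80 + 5.1470 * 3.3640
Result: 97.3145 C


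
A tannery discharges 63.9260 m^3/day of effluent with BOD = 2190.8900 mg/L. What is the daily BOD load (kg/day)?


Formula: BOD_load = volume * conc / 1000
Substituting: BOD_load = 63.9260 * 2190.8900 / 1000
Result: 140.0548 kg/day


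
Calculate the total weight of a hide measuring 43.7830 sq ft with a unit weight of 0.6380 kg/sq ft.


Formula: Weight = area * weight_per_sqft
Substituting: Weight = 43.7830 * 0.6380
Result: 27.9336 kg


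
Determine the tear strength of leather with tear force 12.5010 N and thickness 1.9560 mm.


Formula: Tear strength = force / thickness
Substituting: Tear strength = 12.5010 / 1.9560
Result: 6.3911 N/mm


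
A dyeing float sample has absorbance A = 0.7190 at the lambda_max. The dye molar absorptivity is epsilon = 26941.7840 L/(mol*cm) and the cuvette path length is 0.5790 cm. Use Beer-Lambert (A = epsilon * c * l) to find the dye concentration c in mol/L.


Formula: c = A / (epsilon * l)
Substituting: c = 0.7190 / (26941.7840 * 0.5790)
Result: 4.6092e-05 mol/L


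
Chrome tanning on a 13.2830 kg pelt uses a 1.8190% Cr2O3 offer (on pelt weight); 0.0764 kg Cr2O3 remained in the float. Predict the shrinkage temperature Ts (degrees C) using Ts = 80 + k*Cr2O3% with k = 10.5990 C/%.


Offered = pelt * offer_pct / 100 = 13.2830 * 1.8190 / 100 = 0.2416 kg
Uptake = offered - residual = 0.2416 - 0.0764 = 0.1652 kg
Cr2O3% on pelt = uptake / pelt * 100 = 0.1652 / 13.2830 * 100 = 1.2438 %
Ts = 80 + k * Cr2O3% = 80 + 10.5990 * 1.2438 = 93.1833 C


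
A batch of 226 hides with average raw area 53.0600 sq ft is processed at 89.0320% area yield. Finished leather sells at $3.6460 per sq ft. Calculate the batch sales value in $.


Raw_total = N * avg_area = 226 * 53.0600 = 11991.5600 sq ft
Finished = Raw_total * yield / 100 = 11991.5600 * 89.0320 / 100 = 10676.3257 sq ft
Value = Finished * price = 10676.3257 * 3.6460 = 38925.8835 $


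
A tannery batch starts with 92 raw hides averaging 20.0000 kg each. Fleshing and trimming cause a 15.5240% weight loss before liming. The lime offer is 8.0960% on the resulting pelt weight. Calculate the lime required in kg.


Total_raw = N * avg_wt = 92 * 20.0000 = 1840.0000 kg
Substrate = Total_raw * (1 - loss/100) = 1840.0000 * (1 - 15.5240/100) = 1554.3584 kg
Lime = Substrate * pct / 100 = 1554.3584 * 8.0960 / 100 = 125.8409 kg


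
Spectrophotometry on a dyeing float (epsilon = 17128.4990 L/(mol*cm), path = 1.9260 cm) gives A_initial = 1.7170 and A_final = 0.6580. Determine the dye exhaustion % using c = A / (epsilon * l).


c_initial = A_i / (epsilon * l) = 1.7170 / (17128.4990 * 1.9260) = 5.2047e-05 mol/L
c_final = A_f / (epsilon * l) = 0.6580 / (17128.4990 * 1.9260) = 1.9946e-05 mol/L
Exhaustion = (c_initial - c_final) / c_initial * 100 = (5.2047e-05 - 1.9946e-05) / 5.2047e-05 * 100 = 61.6773 %


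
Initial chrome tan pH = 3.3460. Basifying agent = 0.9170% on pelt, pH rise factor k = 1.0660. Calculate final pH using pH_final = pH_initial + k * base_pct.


Formula: pH_final = pH_initial + k * base_pct
Substituting: pH_final = 3.3460 + 1.0660 * 0.9170
Result: 4.3235


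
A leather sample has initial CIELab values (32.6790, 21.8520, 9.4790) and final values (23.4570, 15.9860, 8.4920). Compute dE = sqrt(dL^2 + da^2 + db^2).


dL = -9.2220, da = -5.8660, db = -0.9870
dE = sqrt((-9.2220)^2 + (-5.8660)^2 + (-0.9870)^2) = 10.9740


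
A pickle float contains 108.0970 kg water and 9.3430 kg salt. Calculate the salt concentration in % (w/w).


Formula: Conc = salt / (water + salt) * 100
Substituting: Conc = 9.3430 / (108.0970 + 9.3430) * 100
Result: 7.9556 %


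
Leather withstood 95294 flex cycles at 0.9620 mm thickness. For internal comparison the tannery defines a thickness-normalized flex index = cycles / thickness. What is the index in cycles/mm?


Formula: Index = cycles / thickness
Substituting: Index = 95294 / 0.9620
Result: 99058.2121 cycles/mm


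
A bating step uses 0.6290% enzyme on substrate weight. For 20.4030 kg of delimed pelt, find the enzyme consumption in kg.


Formula: Enzyme = substrate * pct / 100
Substituting: Enzyme = 20.4030 * 0.6290 / 100
Result: 0.1283 kg


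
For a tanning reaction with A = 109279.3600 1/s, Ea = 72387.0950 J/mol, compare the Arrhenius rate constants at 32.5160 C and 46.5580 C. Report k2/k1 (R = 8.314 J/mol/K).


T1 = 32.5160 + 273.15 = 305.6660 K; T2 = 46.5580 + 273.15 = 319.7080 K
k1 = A * exp(-Ea/(R*T1)) = 109279.3600 * exp(-72387.0950/(8.314*305.6660)) = 4.6559e-08 1/s
k2 = A * exp(-Ea/(R*T2)) = 109279.3600 * exp(-72387.0950/(8.314*319.7080)) = 1.6268e-07 1/s
k2/k1 = 1.6268e-07 / 4.6559e-08 = 3.4941


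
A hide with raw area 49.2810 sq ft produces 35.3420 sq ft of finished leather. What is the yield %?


Formula: Yield = finished / raw * 100
Substituting: Yield = 35.3420 / 49.2810 * 100
Result: 71.7153 %


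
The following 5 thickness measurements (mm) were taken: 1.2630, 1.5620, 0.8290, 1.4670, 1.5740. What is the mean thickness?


Formula: Average = sum / n
Substituting: Average = 6.6950 / 5
Result: 1.3390 mm


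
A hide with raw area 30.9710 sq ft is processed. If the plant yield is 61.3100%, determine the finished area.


Formula: finished = raw * yield / 100
Substituting: finished = 30.9710 * 61.3100 / 100
Result: 18.9883 sq ft
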